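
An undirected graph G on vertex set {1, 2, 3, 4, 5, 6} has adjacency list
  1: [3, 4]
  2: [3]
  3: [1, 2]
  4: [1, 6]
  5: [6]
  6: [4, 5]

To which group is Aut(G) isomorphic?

The degree sequence is [2, 1, 2, 2, 1, 2]; the two degree-1 vertices 2 and 5 are the ends of a path, so G = P_6. The only nontrivial automorphism of a path is the end-to-end reflection, so Aut(G) ≅ Z_2.

the cyclic group of order 2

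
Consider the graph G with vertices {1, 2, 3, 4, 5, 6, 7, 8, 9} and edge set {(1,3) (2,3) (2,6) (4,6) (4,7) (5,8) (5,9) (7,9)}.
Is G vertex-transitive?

No

Automorphisms preserve degree, but G has vertices of degree 1 and vertices of degree 2; no automorphism maps one to the other, so G is not vertex-transitive.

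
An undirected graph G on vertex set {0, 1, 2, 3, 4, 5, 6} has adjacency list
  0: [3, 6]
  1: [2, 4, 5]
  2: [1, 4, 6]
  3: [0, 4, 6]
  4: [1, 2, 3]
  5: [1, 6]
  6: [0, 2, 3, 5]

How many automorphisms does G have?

1

The degree sequence is [2, 3, 3, 3, 3, 2, 4]. Checking the degree-preserving permutations of the vertex set shows that none except the identity preserves every edge, so Aut(G) is trivial.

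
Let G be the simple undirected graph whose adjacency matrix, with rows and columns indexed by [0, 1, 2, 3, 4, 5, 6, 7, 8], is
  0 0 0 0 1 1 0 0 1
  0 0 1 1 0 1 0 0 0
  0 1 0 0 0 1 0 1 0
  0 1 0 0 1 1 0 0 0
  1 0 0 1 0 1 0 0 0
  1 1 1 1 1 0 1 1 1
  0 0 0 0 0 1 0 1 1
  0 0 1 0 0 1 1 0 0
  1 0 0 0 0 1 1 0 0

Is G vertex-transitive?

No

Vertex 5 is the only vertex of degree 8, so every automorphism fixes it; G is not vertex-transitive.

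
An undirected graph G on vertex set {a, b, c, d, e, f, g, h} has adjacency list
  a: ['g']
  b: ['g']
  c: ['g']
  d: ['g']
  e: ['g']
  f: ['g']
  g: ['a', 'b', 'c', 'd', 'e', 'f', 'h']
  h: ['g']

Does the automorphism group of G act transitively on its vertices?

No

Vertex g is the only vertex of degree 7, so every automorphism fixes it; G is not vertex-transitive.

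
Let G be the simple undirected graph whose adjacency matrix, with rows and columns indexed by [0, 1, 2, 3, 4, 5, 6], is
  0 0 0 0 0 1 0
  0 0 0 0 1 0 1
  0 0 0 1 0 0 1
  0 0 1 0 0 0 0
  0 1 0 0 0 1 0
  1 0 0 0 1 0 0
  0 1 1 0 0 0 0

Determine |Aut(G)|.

2

The degree sequence is [1, 2, 2, 1, 2, 2, 2]; the two degree-1 vertices 0 and 3 are the ends of a path, so G = P_7. A path has exactly one nontrivial symmetry — reversal — giving Aut(G) of order 2.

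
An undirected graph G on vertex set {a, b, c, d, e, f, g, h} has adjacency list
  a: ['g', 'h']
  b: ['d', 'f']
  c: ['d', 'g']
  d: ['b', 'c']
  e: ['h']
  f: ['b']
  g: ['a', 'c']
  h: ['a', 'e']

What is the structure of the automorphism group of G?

The degree sequence is [2, 2, 2, 2, 1, 1, 2, 2]; the two degree-1 vertices e and f are the ends of a path, so G = P_8. The only nontrivial automorphism of a path is the end-to-end reflection, so Aut(G) ≅ Z_2.

C_2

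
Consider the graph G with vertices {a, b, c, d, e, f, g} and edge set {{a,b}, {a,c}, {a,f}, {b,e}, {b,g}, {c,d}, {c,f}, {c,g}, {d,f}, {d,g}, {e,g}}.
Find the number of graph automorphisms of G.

The degree sequence is [3, 3, 4, 3, 2, 3, 4]. Checking the degree-preserving permutations of the vertex set shows that none except the identity preserves every edge, so Aut(G) is trivial.

1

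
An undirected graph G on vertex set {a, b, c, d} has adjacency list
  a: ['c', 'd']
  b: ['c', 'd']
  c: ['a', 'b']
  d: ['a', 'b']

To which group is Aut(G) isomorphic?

G is 2-regular and connected on 4 vertices, i.e. the cycle C_4. C_4 has 4 rotations and 4 reflections, so Aut(C_4) ≅ D_4 of order 8.

D_4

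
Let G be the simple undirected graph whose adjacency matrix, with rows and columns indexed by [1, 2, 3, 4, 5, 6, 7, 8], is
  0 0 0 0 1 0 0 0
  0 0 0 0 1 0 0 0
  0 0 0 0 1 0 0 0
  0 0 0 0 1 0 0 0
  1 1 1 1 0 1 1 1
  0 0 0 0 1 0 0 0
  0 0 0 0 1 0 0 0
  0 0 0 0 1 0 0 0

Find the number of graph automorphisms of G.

5040

Vertex 5 has degree 7 and every other vertex has degree 1, so G is the star K_{1,7} with centre 5. The 7 leaves are pairwise interchangeable while the centre is fixed, giving Aut(G) = S_7.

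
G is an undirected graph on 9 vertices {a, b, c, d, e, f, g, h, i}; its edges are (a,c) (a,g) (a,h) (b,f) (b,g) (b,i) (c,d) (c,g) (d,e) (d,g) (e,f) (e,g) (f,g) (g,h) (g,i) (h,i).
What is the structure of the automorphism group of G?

the dihedral group of order 16

Vertex g is the unique vertex of degree 8; the remaining 8 vertices each have degree 3 and induce a cycle, so G is the wheel on 9 vertices with hub g. With the hub fixed, the remaining symmetry is that of the rim cycle C_8, giving the dihedral group D_8.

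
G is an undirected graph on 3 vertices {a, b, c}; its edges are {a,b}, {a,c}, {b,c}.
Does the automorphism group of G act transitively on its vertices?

All 3 vertices are pairwise adjacent: G = K_3. Every bijection on the vertex set is an automorphism of K_3; hence Aut(K_3) ≅ S_3, order 6. Under this action every vertex can be carried to every other, so G is vertex-transitive.

Yes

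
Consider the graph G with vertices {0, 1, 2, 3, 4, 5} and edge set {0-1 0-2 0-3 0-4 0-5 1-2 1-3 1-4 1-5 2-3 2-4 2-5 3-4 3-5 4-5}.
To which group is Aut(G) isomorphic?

the symmetric group on 6 letters

All 6 vertices are pairwise adjacent: G = K_6. Any permutation of the 6 vertices preserves K_6, so Aut(K_6) = S_6 of order 6! = 720.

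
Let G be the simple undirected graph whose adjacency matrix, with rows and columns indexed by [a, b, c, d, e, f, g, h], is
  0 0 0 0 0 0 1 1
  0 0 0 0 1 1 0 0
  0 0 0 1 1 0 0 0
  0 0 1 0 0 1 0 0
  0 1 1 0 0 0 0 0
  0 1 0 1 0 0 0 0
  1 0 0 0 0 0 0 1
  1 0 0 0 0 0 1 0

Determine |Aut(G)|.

G has two connected components, {b, c, d, e, f} and {a, g, h}; each is 2-regular, so G = C_5 ⊔ C_3. No automorphism exchanges components of different sizes, hence Aut(G) is the direct product D_3 × D_5, order 60.

60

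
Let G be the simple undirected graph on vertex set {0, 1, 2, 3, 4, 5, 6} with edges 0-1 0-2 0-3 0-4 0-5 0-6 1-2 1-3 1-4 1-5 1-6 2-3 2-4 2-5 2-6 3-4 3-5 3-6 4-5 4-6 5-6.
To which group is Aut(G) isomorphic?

S_7

Every vertex has degree 6, so G is the complete graph K_7. Every bijection on the vertex set is an automorphism of K_7; hence Aut(K_7) ≅ S_7, order 5040.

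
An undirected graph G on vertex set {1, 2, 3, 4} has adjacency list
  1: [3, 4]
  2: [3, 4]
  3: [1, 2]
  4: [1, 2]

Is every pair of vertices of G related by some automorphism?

Yes

G is 2-regular and connected on 4 vertices, i.e. the cycle C_4. The automorphisms of the 4-cycle are exactly the symmetries of a regular 4-gon: the dihedral group D_4, |D_4| = 8. Under this action every vertex can be carried to every other, so G is vertex-transitive.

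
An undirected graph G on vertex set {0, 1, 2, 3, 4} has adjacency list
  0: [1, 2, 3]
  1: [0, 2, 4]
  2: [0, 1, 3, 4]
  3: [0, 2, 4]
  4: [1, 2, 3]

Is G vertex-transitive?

Vertex 2 is the only vertex of degree 4, so every automorphism fixes it; G is not vertex-transitive.

No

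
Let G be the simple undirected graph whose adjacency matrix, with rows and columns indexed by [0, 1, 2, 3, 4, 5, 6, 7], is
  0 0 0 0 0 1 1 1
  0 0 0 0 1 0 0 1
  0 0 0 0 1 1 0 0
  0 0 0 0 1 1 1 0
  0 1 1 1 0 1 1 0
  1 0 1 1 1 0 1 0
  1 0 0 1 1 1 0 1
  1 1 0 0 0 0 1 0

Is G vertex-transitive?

Automorphisms preserve degree, but G has vertices of degree 2 and vertices of degree 5; no automorphism maps one to the other, so G is not vertex-transitive.

No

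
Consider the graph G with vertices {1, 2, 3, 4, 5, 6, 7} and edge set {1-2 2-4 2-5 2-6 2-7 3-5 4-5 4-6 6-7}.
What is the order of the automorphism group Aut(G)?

Degrees alone do not determine every vertex (e.g. 1 and 3 both have degree 1), but their neighbour-degree multisets differ: N(1) has degrees [5] while N(3) has degrees [3]. Repeating this refinement separates all vertices, so the only automorphism is the identity.

1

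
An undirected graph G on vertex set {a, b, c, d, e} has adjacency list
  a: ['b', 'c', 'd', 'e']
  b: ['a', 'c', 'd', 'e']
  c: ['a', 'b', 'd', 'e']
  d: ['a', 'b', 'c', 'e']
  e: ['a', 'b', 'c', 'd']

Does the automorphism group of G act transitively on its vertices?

All 5 vertices are pairwise adjacent: G = K_5. Every bijection on the vertex set is an automorphism of K_5; hence Aut(K_5) ≅ S_5, order 120. Under this action every vertex can be carried to every other, so G is vertex-transitive.

Yes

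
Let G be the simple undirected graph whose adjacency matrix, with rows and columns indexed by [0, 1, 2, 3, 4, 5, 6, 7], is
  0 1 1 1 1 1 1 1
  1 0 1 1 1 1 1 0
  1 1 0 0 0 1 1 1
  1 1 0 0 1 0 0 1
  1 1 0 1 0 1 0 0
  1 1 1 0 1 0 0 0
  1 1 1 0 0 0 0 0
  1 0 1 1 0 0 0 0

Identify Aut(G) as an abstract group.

Degrees alone do not determine every vertex (e.g. 3 and 4 both have degree 4), but their neighbour-degree multisets differ: N(3) has degrees [3, 4, 6, 7] while N(4) has degrees [4, 4, 6, 7]. Repeating this refinement separates all vertices, so the only automorphism is the identity.

the trivial group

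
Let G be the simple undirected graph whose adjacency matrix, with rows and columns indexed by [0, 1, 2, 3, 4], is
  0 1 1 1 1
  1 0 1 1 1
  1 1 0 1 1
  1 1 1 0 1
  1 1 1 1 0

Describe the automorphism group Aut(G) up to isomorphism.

the symmetric group on 5 letters

All 5 vertices are pairwise adjacent: G = K_5. Any permutation of the 5 vertices preserves K_5, so Aut(K_5) = S_5 of order 5! = 120.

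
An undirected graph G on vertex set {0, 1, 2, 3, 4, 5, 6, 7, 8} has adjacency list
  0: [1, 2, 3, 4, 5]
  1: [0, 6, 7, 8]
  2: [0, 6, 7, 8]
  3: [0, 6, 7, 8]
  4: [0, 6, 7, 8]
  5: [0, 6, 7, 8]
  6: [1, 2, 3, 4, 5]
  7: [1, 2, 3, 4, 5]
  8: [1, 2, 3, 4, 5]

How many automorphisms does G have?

2880

The vertices split by degree into {0, 6, 7, 8} (degree 5) and {1, 2, 3, 4, 5} (degree 4); every edge runs between the two parts, so G is the complete bipartite graph K_{4,5}. Automorphisms preserve the bipartition setwise (since the parts differ in size) and act as S_4 × S_5 within it; |Aut| = 2880.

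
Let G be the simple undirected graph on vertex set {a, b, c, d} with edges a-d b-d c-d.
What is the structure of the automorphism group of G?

S_3

Vertex d has degree 3 and every other vertex has degree 1, so G is the star K_{1,3} with centre d. Any automorphism fixes the centre and permutes the 3 leaves freely, so Aut(G) ≅ S_3 of order 3! = 6.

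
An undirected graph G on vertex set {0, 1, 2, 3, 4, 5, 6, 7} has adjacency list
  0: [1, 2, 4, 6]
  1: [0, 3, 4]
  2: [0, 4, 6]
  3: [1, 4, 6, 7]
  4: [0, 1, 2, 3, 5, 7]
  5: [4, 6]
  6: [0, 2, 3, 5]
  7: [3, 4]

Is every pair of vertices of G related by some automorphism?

Vertex 4 is the only vertex of degree 6, so every automorphism fixes it; G is not vertex-transitive.

No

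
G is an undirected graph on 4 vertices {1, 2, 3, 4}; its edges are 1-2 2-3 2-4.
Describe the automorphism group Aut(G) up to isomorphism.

the symmetric group on 3 letters

Vertex 2 has degree 3 and every other vertex has degree 1, so G is the star K_{1,3} with centre 2. Any automorphism fixes the centre and permutes the 3 leaves freely, so Aut(G) ≅ S_3 of order 3! = 6.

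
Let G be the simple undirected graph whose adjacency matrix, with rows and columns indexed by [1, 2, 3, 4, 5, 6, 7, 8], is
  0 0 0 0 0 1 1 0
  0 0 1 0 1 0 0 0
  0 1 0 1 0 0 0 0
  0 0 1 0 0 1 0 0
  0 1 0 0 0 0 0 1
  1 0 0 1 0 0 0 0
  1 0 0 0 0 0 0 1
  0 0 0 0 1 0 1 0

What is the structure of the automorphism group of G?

Every vertex has degree 2 and the graph is connected, so G is the 8-cycle C_8. The automorphisms of the 8-cycle are exactly the symmetries of a regular 8-gon: the dihedral group D_8, |D_8| = 16.

the dihedral group of order 16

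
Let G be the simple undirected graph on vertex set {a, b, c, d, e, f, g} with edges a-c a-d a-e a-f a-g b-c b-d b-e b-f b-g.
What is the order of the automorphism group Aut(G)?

The vertices split by degree into {a, b} (degree 5) and {c, d, e, f, g} (degree 2); every edge runs between the two parts, so G is the complete bipartite graph K_{2,5}. Automorphisms preserve the bipartition setwise (since the parts differ in size) and act as S_5 × S_2 within it; |Aut| = 240.

240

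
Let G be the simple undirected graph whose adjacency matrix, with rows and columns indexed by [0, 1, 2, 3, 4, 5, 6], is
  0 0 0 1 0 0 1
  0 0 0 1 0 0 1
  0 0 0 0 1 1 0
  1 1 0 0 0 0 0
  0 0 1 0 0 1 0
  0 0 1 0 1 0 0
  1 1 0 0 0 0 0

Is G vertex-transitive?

G has two connected components, {0, 1, 3, 6} and {2, 4, 5}; each is 2-regular, so G = C_4 ⊔ C_3. The orbit of 0 under Aut(G) is {0, 1, 3, 6}, which does not contain 2, so G is not vertex-transitive.

No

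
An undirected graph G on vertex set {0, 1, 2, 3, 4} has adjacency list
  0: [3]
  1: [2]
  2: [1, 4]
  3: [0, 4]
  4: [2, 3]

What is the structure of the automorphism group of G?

The degree sequence is [1, 1, 2, 2, 2]; the two degree-1 vertices 0 and 1 are the ends of a path, so G = P_5. A path has exactly one nontrivial symmetry — reversal — giving Aut(G) of order 2.

the cyclic group of order 2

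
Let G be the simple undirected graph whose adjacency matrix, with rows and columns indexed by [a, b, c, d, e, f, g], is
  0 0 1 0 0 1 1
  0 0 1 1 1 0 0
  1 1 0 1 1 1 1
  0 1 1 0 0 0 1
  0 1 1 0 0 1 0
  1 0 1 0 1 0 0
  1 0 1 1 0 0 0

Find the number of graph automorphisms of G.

Vertex c is the unique vertex of degree 6; the remaining 6 vertices each have degree 3 and induce a cycle, so G is the wheel on 7 vertices with hub c. With the hub fixed, the remaining symmetry is that of the rim cycle C_6, giving the dihedral group D_6.

12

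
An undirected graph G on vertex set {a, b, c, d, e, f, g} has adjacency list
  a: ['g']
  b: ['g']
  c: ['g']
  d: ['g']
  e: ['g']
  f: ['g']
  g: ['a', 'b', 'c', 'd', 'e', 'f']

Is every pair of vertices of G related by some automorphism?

Vertex g is the only vertex of degree 6, so every automorphism fixes it; G is not vertex-transitive.

No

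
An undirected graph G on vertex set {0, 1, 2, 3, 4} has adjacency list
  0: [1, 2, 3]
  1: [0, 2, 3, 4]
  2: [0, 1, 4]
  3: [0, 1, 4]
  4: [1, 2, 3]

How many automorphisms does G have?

Vertex 1 is the unique vertex of degree 4; the remaining 4 vertices each have degree 3 and induce a cycle, so G is the wheel on 5 vertices with hub 1. Every automorphism fixes the hub and acts on the rim 4-cycle, so Aut(G) ≅ Aut(C_4) = D_4 of order 8.

8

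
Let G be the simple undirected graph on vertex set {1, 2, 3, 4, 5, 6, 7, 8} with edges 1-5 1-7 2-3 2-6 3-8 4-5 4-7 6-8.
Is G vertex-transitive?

G has two connected components, {2, 3, 6, 8} and {1, 4, 5, 7}; each is 2-regular, so G = C_4 ⊔ C_4. With two isomorphic components, Aut(G) = Aut(C_4) ≀ S_2 = (D_4 × D_4) ⋊ Z_2: permute each cycle by D_4, then optionally swap the two cycles. Order 2·(2·4)² = 128. This group acts transitively on the 8 vertices.

Yes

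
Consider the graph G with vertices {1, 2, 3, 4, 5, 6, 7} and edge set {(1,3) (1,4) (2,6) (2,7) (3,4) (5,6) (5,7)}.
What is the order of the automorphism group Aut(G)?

48

G has two connected components, {2, 5, 6, 7} and {1, 3, 4}; each is 2-regular, so G = C_4 ⊔ C_3. The components are non-isomorphic (different sizes), so Aut(G) = Aut(C_4) × Aut(C_3) = D_4 × D_3 of order 8·6 = 48.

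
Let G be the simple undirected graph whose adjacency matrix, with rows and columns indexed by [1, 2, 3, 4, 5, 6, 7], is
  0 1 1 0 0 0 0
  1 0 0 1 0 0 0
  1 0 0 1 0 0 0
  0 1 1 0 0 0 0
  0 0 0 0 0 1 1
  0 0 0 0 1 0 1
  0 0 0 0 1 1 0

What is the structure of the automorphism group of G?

D_3 × D_4

G has two connected components, {1, 2, 3, 4} and {5, 6, 7}; each is 2-regular, so G = C_4 ⊔ C_3. The components are non-isomorphic (different sizes), so Aut(G) = Aut(C_3) × Aut(C_4) = D_3 × D_4 of order 6·8 = 48.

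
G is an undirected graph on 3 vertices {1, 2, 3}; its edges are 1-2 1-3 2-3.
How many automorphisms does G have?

Every vertex has degree 2, so G is the complete graph K_3. Any permutation of the 3 vertices preserves K_3, so Aut(K_3) = S_3 of order 3! = 6.

6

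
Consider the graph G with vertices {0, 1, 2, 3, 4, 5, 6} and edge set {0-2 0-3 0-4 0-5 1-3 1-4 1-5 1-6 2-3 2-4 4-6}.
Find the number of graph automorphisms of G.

1

The degree sequence is [4, 4, 3, 3, 4, 2, 2]. Checking the degree-preserving permutations of the vertex set shows that none except the identity preserves every edge, so Aut(G) is trivial.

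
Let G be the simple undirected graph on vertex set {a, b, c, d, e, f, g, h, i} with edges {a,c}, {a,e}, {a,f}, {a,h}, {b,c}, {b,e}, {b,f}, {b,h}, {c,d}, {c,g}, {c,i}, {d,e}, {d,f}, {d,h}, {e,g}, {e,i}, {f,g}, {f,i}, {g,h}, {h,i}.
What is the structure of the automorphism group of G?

The vertices split by degree into {c, e, f, h} (degree 5) and {a, b, d, g, i} (degree 4); every edge runs between the two parts, so G is the complete bipartite graph K_{4,5}. The parts have unequal sizes, so no automorphism swaps them; each part is permuted independently, giving S_5 × S_4 of order 5!·4! = 2880.

S_5 × S_4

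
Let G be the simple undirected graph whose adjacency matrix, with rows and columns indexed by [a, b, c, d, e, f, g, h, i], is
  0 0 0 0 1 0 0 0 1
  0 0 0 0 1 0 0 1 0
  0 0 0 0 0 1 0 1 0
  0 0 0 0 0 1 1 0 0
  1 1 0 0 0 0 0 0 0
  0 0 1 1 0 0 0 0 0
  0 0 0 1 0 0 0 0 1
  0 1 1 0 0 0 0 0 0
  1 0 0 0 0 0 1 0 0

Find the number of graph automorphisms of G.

18

Every vertex has degree 2 and the graph is connected, so G is the 9-cycle C_9. The automorphisms of the 9-cycle are exactly the symmetries of a regular 9-gon: the dihedral group D_9, |D_9| = 18.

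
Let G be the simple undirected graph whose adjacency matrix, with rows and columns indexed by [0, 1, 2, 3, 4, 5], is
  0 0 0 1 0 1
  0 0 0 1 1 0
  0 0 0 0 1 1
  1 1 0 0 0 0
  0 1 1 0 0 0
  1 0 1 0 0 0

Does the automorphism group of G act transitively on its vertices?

G is 2-regular and connected on 6 vertices, i.e. the cycle C_6. C_6 has 6 rotations and 6 reflections, so Aut(C_6) ≅ D_6 of order 12. This group acts transitively on the 6 vertices.

Yes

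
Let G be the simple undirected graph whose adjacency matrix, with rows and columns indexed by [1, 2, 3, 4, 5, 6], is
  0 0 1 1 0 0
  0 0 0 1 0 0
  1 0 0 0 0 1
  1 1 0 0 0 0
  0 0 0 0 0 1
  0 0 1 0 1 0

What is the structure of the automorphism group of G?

C_2

The degree sequence is [2, 1, 2, 2, 1, 2]; the two degree-1 vertices 2 and 5 are the ends of a path, so G = P_6. The only nontrivial automorphism of a path is the end-to-end reflection, so Aut(G) ≅ Z_2.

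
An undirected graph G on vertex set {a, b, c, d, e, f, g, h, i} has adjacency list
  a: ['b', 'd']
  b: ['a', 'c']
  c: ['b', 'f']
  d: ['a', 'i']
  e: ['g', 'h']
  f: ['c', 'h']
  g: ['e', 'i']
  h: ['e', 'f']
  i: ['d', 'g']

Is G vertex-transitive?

Every vertex has degree 2 and the graph is connected, so G is the 9-cycle C_9. C_9 has 9 rotations and 9 reflections, so Aut(C_9) ≅ D_9 of order 18. Under this action every vertex can be carried to every other, so G is vertex-transitive.

Yes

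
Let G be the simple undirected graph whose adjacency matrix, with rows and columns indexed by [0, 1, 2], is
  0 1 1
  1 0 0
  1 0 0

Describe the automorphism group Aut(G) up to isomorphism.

The degree sequence is [2, 1, 1]; the two degree-1 vertices 1 and 2 are the ends of a path, so G = P_3. A path has exactly one nontrivial symmetry — reversal — giving Aut(G) of order 2.

the cyclic group of order 2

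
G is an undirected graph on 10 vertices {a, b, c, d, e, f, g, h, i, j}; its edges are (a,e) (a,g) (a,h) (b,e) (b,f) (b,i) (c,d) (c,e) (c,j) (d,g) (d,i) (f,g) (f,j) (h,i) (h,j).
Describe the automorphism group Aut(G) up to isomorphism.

S_5

G is 3-regular on 10 vertices with no triangles and no 4-cycles (girth 5): this is the Petersen graph. Viewing the Petersen graph as the Kneser graph K(5,2) — vertices are 2-subsets of {1,…,5}, edges join disjoint pairs — its automorphisms are exactly the permutations of the 5-element set, so Aut ≅ S_5 of order 120.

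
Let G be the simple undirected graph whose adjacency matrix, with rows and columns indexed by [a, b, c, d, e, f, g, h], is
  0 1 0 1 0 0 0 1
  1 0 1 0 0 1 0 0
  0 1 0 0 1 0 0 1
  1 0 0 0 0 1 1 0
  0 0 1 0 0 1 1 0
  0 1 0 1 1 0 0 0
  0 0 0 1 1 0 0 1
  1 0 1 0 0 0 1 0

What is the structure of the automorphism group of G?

G is 3-regular and bipartite on 2^3 = 8 vertices with girth 4; it is the hypercube graph Q_3. Aut(Q_3) consists of the signed permutations of the 3 coordinate axes: 3! permutations times 2^3 sign flips, so |Aut| = 2^3·3! = 48.

Z_2^3 ⋊ S_3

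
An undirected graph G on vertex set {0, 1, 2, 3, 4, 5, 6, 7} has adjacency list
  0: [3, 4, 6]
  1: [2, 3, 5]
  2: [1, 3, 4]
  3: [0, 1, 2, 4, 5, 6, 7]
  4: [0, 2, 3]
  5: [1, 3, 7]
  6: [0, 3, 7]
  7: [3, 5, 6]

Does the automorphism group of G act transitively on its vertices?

Vertex 3 is the only vertex of degree 7, so every automorphism fixes it; G is not vertex-transitive.

No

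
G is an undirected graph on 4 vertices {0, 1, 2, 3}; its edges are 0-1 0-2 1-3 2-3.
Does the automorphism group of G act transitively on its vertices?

Yes

G is 2-regular and bipartite on 2^2 = 4 vertices with girth 4; it is the hypercube graph Q_2. Aut(Q_2) consists of the signed permutations of the 2 coordinate axes: 2! permutations times 2^2 sign flips, so |Aut| = 2^2·2! = 8. This group acts transitively on the 4 vertices.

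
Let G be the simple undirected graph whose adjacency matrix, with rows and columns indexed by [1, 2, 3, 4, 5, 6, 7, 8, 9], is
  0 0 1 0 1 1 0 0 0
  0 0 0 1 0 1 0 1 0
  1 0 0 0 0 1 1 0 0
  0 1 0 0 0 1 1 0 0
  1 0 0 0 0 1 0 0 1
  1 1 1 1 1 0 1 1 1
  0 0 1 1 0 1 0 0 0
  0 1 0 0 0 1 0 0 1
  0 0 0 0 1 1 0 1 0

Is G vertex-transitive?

No

Vertex 6 is the only vertex of degree 8, so every automorphism fixes it; G is not vertex-transitive.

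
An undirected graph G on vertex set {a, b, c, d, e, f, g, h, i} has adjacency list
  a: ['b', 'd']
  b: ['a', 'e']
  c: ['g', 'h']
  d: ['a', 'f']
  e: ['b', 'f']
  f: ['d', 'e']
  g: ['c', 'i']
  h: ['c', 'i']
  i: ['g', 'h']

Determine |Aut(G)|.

G has two connected components, {a, b, d, e, f} and {c, g, h, i}; each is 2-regular, so G = C_5 ⊔ C_4. The components are non-isomorphic (different sizes), so Aut(G) = Aut(C_5) × Aut(C_4) = D_5 × D_4 of order 10·8 = 80.

80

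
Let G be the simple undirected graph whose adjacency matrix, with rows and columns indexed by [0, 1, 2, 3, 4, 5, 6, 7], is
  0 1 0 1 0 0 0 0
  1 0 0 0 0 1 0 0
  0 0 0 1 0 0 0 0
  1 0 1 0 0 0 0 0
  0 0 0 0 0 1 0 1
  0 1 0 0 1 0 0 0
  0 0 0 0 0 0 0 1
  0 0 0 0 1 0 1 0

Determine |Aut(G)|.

2

The degree sequence is [2, 2, 1, 2, 2, 2, 1, 2]; the two degree-1 vertices 2 and 6 are the ends of a path, so G = P_8. The only nontrivial automorphism of a path is the end-to-end reflection, so Aut(G) ≅ Z_2.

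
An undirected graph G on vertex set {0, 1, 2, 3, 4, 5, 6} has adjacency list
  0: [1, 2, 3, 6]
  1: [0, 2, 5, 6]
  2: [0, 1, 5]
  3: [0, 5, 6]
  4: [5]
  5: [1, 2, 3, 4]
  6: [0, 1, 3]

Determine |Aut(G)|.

The degree sequence is [4, 4, 3, 3, 1, 4, 3]. Checking the degree-preserving permutations of the vertex set shows that none except the identity preserves every edge, so Aut(G) is trivial.

1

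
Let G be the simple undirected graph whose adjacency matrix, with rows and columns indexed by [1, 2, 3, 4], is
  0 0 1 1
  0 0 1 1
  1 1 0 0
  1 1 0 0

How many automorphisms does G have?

8

G is 2-regular and bipartite on 2^2 = 4 vertices with girth 4; it is the hypercube graph Q_2. The symmetry group of the 2-cube is the hyperoctahedral group B_2 = Z_2 ≀ S_2, of order 2^2·2! = 8.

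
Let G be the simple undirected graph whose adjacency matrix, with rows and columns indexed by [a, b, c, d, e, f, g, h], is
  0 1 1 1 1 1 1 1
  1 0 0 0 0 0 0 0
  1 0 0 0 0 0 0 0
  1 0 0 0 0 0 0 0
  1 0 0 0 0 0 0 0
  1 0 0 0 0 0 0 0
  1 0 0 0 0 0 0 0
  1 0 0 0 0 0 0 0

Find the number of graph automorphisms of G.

5040

Vertex a has degree 7 and every other vertex has degree 1, so G is the star K_{1,7} with centre a. The 7 leaves are pairwise interchangeable while the centre is fixed, giving Aut(G) = S_7.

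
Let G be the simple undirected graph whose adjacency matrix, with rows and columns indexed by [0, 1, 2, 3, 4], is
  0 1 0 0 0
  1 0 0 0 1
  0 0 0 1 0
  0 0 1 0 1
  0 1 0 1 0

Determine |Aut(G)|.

The degree sequence is [1, 2, 1, 2, 2]; the two degree-1 vertices 0 and 2 are the ends of a path, so G = P_5. The only nontrivial automorphism of a path is the end-to-end reflection, so Aut(G) ≅ Z_2.

2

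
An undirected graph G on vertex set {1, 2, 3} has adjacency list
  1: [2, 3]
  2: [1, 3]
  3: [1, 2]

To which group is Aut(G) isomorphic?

the symmetric group on 3 letters

Every vertex has degree 2, so G is the complete graph K_3. Any permutation of the 3 vertices preserves K_3, so Aut(K_3) = S_3 of order 3! = 6.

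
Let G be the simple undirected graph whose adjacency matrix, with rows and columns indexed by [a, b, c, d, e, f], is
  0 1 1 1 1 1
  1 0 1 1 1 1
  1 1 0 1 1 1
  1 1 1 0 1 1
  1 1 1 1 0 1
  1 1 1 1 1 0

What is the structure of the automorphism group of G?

All 6 vertices are pairwise adjacent: G = K_6. Any permutation of the 6 vertices preserves K_6, so Aut(K_6) = S_6 of order 6! = 720.

the symmetric group on 6 letters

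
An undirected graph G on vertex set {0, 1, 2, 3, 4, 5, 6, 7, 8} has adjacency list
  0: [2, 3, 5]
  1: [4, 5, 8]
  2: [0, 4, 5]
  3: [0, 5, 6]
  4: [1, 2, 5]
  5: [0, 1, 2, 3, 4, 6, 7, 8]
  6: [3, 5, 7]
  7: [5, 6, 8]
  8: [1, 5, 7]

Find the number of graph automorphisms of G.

Vertex 5 is the unique vertex of degree 8; the remaining 8 vertices each have degree 3 and induce a cycle, so G is the wheel on 9 vertices with hub 5. Every automorphism fixes the hub and acts on the rim 8-cycle, so Aut(G) ≅ Aut(C_8) = D_8 of order 16.

16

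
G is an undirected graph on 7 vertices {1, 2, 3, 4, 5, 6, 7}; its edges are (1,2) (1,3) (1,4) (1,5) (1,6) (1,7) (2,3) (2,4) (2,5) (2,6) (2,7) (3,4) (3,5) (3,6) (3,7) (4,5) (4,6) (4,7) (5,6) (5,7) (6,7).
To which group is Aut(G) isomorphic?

All 7 vertices are pairwise adjacent: G = K_7. Every bijection on the vertex set is an automorphism of K_7; hence Aut(K_7) ≅ S_7, order 5040.

S_7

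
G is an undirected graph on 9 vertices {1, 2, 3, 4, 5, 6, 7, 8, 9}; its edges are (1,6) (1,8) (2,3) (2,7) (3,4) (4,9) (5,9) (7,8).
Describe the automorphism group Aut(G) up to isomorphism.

C_2

The degree sequence is [2, 2, 2, 2, 1, 1, 2, 2, 2]; the two degree-1 vertices 5 and 6 are the ends of a path, so G = P_9. The only nontrivial automorphism of a path is the end-to-end reflection, so Aut(G) ≅ Z_2.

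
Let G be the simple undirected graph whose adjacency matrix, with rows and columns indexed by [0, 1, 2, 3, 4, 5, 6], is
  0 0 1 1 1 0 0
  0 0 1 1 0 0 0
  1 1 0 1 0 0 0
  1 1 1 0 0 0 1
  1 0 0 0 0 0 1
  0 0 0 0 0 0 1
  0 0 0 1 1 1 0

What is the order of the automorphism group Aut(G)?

The degree sequence is [3, 2, 3, 4, 2, 1, 3]. Checking the degree-preserving permutations of the vertex set shows that none except the identity preserves every edge, so Aut(G) is trivial.

1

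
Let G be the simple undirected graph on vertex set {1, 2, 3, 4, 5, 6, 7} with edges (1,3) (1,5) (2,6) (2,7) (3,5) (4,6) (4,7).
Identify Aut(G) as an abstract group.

G has two connected components, {2, 4, 6, 7} and {1, 3, 5}; each is 2-regular, so G = C_4 ⊔ C_3. No automorphism exchanges components of different sizes, hence Aut(G) is the direct product D_4 × D_3, order 48.

D_4 × D_3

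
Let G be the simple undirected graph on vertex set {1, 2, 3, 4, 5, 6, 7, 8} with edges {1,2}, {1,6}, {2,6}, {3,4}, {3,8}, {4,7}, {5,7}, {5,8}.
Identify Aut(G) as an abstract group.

G has two connected components, {3, 4, 5, 7, 8} and {1, 2, 6}; each is 2-regular, so G = C_5 ⊔ C_3. No automorphism exchanges components of different sizes, hence Aut(G) is the direct product D_3 × D_5, order 60.

D_3 × D_5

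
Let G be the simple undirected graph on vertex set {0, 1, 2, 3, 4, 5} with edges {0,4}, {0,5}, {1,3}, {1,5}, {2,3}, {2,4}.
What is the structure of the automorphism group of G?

Every vertex has degree 2 and the graph is connected, so G is the 6-cycle C_6. The automorphisms of the 6-cycle are exactly the symmetries of a regular 6-gon: the dihedral group D_6, |D_6| = 12.

D_6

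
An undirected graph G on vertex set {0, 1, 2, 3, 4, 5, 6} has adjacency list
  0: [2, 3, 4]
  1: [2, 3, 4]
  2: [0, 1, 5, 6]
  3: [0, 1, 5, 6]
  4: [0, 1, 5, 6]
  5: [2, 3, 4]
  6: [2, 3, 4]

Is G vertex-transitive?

No

Automorphisms preserve degree, but G has vertices of degree 3 and vertices of degree 4; no automorphism maps one to the other, so G is not vertex-transitive.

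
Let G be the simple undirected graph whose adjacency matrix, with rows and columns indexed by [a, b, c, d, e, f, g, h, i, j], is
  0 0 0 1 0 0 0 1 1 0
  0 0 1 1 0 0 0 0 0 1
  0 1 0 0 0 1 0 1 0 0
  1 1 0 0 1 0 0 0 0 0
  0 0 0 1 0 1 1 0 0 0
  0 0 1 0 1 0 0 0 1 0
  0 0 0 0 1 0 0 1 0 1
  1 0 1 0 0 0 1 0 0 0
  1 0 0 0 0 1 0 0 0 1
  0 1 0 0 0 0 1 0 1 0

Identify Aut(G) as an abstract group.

S_5

G is 3-regular on 10 vertices with no triangles and no 4-cycles (girth 5): this is the Petersen graph. Viewing the Petersen graph as the Kneser graph K(5,2) — vertices are 2-subsets of {1,…,5}, edges join disjoint pairs — its automorphisms are exactly the permutations of the 5-element set, so Aut ≅ S_5 of order 120.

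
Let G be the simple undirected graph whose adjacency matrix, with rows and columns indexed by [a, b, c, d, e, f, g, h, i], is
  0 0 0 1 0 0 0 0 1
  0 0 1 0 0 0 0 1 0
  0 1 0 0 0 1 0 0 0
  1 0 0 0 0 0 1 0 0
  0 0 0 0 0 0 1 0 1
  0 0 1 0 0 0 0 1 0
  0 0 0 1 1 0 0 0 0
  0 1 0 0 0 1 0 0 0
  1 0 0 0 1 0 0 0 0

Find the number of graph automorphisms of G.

G has two connected components, {a, d, e, g, i} and {b, c, f, h}; each is 2-regular, so G = C_5 ⊔ C_4. No automorphism exchanges components of different sizes, hence Aut(G) is the direct product D_4 × D_5, order 80.

80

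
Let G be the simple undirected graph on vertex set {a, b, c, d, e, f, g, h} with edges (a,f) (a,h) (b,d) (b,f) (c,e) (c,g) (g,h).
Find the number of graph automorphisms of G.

The degree sequence is [2, 2, 2, 1, 1, 2, 2, 2]; the two degree-1 vertices d and e are the ends of a path, so G = P_8. A path has exactly one nontrivial symmetry — reversal — giving Aut(G) of order 2.

2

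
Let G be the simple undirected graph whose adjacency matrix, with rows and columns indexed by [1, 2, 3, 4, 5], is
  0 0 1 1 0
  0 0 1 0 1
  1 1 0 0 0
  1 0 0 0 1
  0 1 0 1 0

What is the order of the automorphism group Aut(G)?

10

G is 2-regular and connected on 5 vertices, i.e. the cycle C_5. The automorphisms of the 5-cycle are exactly the symmetries of a regular 5-gon: the dihedral group D_5, |D_5| = 10.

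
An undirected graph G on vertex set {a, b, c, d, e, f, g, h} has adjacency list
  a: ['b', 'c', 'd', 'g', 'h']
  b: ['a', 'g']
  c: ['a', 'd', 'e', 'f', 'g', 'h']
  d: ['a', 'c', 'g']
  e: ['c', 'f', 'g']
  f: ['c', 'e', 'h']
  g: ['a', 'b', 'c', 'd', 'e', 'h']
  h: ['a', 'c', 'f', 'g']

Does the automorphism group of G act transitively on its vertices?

No

Vertex a is the only vertex of degree 5, so every automorphism fixes it; G is not vertex-transitive.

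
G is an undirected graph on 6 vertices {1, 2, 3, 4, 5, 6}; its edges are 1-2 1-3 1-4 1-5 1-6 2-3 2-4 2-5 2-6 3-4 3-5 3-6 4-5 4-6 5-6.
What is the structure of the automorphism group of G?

the symmetric group on 6 letters

Every vertex has degree 5, so G is the complete graph K_6. Any permutation of the 6 vertices preserves K_6, so Aut(K_6) = S_6 of order 6! = 720.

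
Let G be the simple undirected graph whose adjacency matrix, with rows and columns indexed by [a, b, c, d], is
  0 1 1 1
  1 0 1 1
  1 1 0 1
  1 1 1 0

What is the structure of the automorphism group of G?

All 4 vertices are pairwise adjacent: G = K_4. Every bijection on the vertex set is an automorphism of K_4; hence Aut(K_4) ≅ S_4, order 24.

S_4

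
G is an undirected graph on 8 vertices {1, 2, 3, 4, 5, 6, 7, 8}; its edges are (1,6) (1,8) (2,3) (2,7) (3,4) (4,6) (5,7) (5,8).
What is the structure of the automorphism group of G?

D_8

Every vertex has degree 2 and the graph is connected, so G is the 8-cycle C_8. The automorphisms of the 8-cycle are exactly the symmetries of a regular 8-gon: the dihedral group D_8, |D_8| = 16.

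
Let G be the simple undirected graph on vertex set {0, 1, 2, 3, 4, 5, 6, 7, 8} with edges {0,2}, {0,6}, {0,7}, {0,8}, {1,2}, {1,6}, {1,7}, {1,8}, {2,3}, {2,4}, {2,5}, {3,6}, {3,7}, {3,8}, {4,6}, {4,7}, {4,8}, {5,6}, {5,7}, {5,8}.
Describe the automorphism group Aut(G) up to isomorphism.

The vertices split by degree into {2, 6, 7, 8} (degree 5) and {0, 1, 3, 4, 5} (degree 4); every edge runs between the two parts, so G is the complete bipartite graph K_{4,5}. Automorphisms preserve the bipartition setwise (since the parts differ in size) and act as S_5 × S_4 within it; |Aut| = 2880.

S_5 × S_4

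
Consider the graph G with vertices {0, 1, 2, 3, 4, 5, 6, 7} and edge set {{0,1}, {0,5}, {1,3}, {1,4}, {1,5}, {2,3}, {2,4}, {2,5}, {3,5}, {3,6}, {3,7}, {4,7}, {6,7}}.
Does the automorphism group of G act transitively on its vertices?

No

Vertex 3 is the only vertex of degree 5, so every automorphism fixes it; G is not vertex-transitive.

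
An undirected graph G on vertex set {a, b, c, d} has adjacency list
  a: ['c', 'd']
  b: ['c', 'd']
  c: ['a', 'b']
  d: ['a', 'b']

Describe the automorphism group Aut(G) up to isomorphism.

S_2 ≀ Z_2

G is 2-regular and bipartite with parts {a, b} and {c, d} (each part is independent and every cross-pair is an edge), so G = K_{2,2}. Each part can be permuted independently (S_2 × S_2) and the two equal-size parts can also be swapped, giving (S_2 × S_2) ⋊ Z_2 of order 2·(2!)² = 8.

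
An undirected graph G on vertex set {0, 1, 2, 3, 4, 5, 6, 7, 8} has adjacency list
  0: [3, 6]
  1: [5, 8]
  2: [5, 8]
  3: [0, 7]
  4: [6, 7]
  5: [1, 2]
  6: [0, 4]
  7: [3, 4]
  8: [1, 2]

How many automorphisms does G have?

G has two connected components, {0, 3, 4, 6, 7} and {1, 2, 5, 8}; each is 2-regular, so G = C_5 ⊔ C_4. The components are non-isomorphic (different sizes), so Aut(G) = Aut(C_4) × Aut(C_5) = D_4 × D_5 of order 8·10 = 80.

80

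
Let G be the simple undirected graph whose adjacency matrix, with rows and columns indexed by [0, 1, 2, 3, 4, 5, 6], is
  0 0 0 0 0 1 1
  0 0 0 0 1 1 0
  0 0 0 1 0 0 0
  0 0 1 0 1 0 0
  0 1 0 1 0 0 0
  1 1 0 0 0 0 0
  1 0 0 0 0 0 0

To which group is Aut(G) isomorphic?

C_2

The degree sequence is [2, 2, 1, 2, 2, 2, 1]; the two degree-1 vertices 2 and 6 are the ends of a path, so G = P_7. A path has exactly one nontrivial symmetry — reversal — giving Aut(G) of order 2.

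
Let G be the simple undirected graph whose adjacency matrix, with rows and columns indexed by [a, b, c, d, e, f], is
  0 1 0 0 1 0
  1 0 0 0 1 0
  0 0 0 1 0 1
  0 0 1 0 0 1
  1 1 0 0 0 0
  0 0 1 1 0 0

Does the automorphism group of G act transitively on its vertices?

G has two connected components, {a, b, e} and {c, d, f}; each is 2-regular, so G = C_3 ⊔ C_3. Aut of a disjoint union of two copies of C_3 is the wreath product D_3 ≀ Z_2, of order 2·6² = 72. Under this action every vertex can be carried to every other, so G is vertex-transitive.

Yes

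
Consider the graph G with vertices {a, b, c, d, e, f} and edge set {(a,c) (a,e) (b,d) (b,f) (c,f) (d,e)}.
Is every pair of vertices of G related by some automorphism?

Yes

Every vertex has degree 2 and the graph is connected, so G is the 6-cycle C_6. The automorphisms of the 6-cycle are exactly the symmetries of a regular 6-gon: the dihedral group D_6, |D_6| = 12. This group acts transitively on the 6 vertices.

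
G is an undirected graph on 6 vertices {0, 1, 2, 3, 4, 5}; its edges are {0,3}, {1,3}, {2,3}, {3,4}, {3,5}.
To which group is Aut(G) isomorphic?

Vertex 3 has degree 5 and every other vertex has degree 1, so G is the star K_{1,5} with centre 3. Any automorphism fixes the centre and permutes the 5 leaves freely, so Aut(G) ≅ S_5 of order 5! = 120.

the symmetric group on 5 letters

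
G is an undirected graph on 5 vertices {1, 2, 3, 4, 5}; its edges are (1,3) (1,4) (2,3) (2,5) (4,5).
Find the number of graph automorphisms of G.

Every vertex has degree 2 and the graph is connected, so G is the 5-cycle C_5. The automorphisms of the 5-cycle are exactly the symmetries of a regular 5-gon: the dihedral group D_5, |D_5| = 10.

10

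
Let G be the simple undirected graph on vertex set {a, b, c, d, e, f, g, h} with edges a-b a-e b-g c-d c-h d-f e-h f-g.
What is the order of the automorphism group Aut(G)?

Every vertex has degree 2 and the graph is connected, so G is the 8-cycle C_8. The automorphisms of the 8-cycle are exactly the symmetries of a regular 8-gon: the dihedral group D_8, |D_8| = 16.

16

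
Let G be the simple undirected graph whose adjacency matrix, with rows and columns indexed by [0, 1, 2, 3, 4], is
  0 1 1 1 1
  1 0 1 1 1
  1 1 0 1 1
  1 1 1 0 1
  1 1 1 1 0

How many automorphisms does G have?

Every vertex has degree 4, so G is the complete graph K_5. Any permutation of the 5 vertices preserves K_5, so Aut(K_5) = S_5 of order 5! = 120.

120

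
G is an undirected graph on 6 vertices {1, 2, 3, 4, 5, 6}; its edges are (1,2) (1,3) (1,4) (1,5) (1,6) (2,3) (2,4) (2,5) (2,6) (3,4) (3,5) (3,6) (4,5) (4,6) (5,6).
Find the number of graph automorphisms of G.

All 6 vertices are pairwise adjacent: G = K_6. Every bijection on the vertex set is an automorphism of K_6; hence Aut(K_6) ≅ S_6, order 720.

720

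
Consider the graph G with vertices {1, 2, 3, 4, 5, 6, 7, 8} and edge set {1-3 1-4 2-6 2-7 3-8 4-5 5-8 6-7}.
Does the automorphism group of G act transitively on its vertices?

No

G has two connected components, {1, 3, 4, 5, 8} and {2, 6, 7}; each is 2-regular, so G = C_5 ⊔ C_3. The orbit of 1 under Aut(G) is {1, 3, 4, 5, 8}, which does not contain 2, so G is not vertex-transitive.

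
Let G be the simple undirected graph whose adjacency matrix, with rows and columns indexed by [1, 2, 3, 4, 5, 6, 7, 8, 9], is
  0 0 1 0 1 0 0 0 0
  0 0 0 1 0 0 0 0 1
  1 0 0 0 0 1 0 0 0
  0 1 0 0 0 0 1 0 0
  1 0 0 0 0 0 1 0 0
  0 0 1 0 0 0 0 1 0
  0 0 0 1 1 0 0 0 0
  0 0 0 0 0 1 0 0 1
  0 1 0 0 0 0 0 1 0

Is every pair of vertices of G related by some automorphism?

G is 2-regular and connected on 9 vertices, i.e. the cycle C_9. C_9 has 9 rotations and 9 reflections, so Aut(C_9) ≅ D_9 of order 18. Under this action every vertex can be carried to every other, so G is vertex-transitive.

Yes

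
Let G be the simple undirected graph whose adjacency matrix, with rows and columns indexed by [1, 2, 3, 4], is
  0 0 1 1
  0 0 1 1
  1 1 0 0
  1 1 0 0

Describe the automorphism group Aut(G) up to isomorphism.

G is 2-regular and bipartite with parts {3, 4} and {1, 2} (each part is independent and every cross-pair is an edge), so G = K_{2,2}. Aut(K_{2,2}) is the wreath product S_2 ≀ Z_2: permute within each part, then optionally swap the parts; |Aut| = 2·(2!)² = 8.

S_2 ≀ Z_2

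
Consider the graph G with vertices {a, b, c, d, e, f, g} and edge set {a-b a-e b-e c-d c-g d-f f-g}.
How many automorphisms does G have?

48

G has two connected components, {c, d, f, g} and {a, b, e}; each is 2-regular, so G = C_4 ⊔ C_3. The components are non-isomorphic (different sizes), so Aut(G) = Aut(C_3) × Aut(C_4) = D_3 × D_4 of order 6·8 = 48.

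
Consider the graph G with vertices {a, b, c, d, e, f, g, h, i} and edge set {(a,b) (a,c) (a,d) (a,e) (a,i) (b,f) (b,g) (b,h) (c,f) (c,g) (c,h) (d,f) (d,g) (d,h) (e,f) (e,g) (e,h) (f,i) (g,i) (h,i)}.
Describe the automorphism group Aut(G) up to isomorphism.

The vertices split by degree into {a, f, g, h} (degree 5) and {b, c, d, e, i} (degree 4); every edge runs between the two parts, so G is the complete bipartite graph K_{4,5}. The parts have unequal sizes, so no automorphism swaps them; each part is permuted independently, giving S_5 × S_4 of order 5!·4! = 2880.

S_5 × S_4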